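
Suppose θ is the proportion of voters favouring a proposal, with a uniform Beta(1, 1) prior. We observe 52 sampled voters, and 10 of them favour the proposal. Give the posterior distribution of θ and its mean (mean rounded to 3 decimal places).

The binomial likelihood is conjugate to the Beta prior: with 10 successes and 42 failures, the posterior is Beta(1+10, 1+42) = Beta(11, 43).
E[θ | data] = 11/(11+43) = 0.204.

Posterior: Beta(11, 43); mean ≈ 0.204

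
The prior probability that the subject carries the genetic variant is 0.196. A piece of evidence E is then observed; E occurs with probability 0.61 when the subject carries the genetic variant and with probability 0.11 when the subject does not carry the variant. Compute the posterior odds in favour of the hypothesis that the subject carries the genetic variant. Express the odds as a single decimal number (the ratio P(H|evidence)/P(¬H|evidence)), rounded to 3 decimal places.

Posterior odds ≈ 1.352

Prior odds = 0.196/(1−0.196) = 0.24378. In log-odds, ln(0.24378) = -1.4115.
Add log likelihood ratio: ln(5.5455) = 1.7130.
Posterior log-odds = 0.30149, so posterior odds = exp(0.30149) = 1.3519.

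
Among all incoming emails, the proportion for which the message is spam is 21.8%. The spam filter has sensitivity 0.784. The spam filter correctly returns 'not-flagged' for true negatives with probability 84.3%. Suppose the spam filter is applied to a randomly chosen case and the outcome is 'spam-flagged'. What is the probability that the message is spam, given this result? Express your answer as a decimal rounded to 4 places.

P(H | E) ≈ 0.5820

Let H be the event that the message is spam. P(H) = 0.218, so P(¬H) = 0.782. With E the 'spam-flagged' result, P(E|H) = 0.784 and P(E|¬H) = 0.157.
P(E) = 0.784·0.218 + 0.157·0.782 = 0.17091 + 0.12277 = 0.29369.
By Bayes' theorem, P(H|E) = 0.17091 / 0.29369 = 0.5820.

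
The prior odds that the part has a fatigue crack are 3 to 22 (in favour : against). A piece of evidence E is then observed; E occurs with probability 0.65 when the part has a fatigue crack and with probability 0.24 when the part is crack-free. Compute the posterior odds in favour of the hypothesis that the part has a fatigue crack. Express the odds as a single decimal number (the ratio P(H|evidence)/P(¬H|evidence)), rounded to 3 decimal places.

Posterior odds ≈ 0.369

Prior odds = 3/22 = 0.13636.
Likelihood ratio for E = 0.65/0.24 = 2.7083.
Posterior odds = prior odds × LR = 0.36932.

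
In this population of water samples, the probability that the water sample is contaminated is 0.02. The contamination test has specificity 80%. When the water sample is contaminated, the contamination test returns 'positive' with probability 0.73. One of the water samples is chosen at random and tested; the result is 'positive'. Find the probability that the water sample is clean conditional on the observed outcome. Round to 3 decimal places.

Write H for 'the water sample is contaminated'. Prior odds H:¬H = 0.02/0.98 = 0.020408. For the 'positive' outcome, the likelihood ratio is 0.73/0.2 = 3.6500.
Posterior odds = 0.020408 × 3.6500 = 0.074490, so P(H|E) = 0.074490/(1+0.074490) = 0.069. Then P(¬H|E) = 1 − 0.069 = 0.931.

P(¬H | E) ≈ 0.931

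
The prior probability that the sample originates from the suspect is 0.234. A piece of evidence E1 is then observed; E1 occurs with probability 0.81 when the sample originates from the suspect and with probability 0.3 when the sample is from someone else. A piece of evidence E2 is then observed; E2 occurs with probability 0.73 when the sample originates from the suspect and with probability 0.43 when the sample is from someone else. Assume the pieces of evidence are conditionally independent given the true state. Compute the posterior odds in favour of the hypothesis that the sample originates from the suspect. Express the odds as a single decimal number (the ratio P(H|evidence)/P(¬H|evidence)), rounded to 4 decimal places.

Posterior odds ≈ 1.4002

Prior odds = 0.234/(1−0.234) = 0.30548.
Likelihood ratio for E1 = 0.81/0.3 = 2.7000.
Likelihood ratio for E2 = 0.73/0.43 = 1.6977.
Posterior odds = prior odds × LR₁ × LR₂ = 1.4002.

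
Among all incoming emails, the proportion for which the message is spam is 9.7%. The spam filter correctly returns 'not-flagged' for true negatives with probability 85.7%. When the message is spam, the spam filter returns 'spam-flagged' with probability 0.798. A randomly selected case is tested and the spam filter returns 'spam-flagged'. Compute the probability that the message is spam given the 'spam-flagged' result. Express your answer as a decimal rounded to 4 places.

P(H | E) ≈ 0.3748

Let H be the event that the message is spam. P(H) = 0.097, so P(¬H) = 0.903. With E the 'spam-flagged' result, P(E|H) = 0.798 and P(E|¬H) = 0.143.
P(E) = 0.798·0.097 + 0.143·0.903 = 0.077406 + 0.12913 = 0.20653.
By Bayes' theorem, P(H|E) = 0.077406 / 0.20653 = 0.3748.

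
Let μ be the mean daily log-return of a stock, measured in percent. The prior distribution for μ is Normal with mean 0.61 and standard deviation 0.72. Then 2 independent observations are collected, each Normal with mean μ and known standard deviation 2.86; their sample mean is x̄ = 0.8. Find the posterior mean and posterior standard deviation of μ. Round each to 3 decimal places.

Posterior mean ≈ 0.631; posterior SD ≈ 0.678

Prior precision 1/τ₀² = 1/0.72² = 1.92901; data precision n/σ² = 2/2.86² = 0.244511.
Posterior precision = 1.92901 + 0.244511 = 2.17352, giving posterior SD = 1/√2.17352 = 0.678.
Posterior mean = (1.92901·0.61 + 0.244511·0.8) / 2.17352 = 0.631.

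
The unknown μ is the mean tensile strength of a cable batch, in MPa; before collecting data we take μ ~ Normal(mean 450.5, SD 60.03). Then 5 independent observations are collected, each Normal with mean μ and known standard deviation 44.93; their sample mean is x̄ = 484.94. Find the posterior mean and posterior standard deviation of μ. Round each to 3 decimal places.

Posterior mean ≈ 481.470; posterior SD ≈ 19.054

Prior precision 1/τ₀² = 1/60.03² = 0.00027750; data precision n/σ² = 5/44.93² = 0.00247684.
Posterior precision = 0.00027750 + 0.00247684 = 0.00275434, giving posterior SD = 1/√0.00275434 = 19.054.
Posterior mean = (0.00027750·450.5 + 0.00247684·484.94) / 0.00275434 = 481.470.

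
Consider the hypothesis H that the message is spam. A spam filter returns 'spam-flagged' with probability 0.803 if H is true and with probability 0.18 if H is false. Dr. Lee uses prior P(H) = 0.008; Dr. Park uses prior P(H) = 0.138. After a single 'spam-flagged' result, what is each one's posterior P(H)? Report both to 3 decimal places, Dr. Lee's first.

Dr. Lee: 0.035; Dr. Park: 0.417

P('+'|H) = 0.803, P('+'|¬H) = 0.18.
Dr. Lee: numerator 0.803·0.008 = 0.0064240; evidence = 0.0064240+0.18·0.992 = 0.18498; posterior = 0.035.
Dr. Park: numerator 0.803·0.138 = 0.11081; evidence = 0.11081+0.18·0.862 = 0.26597; posterior = 0.417.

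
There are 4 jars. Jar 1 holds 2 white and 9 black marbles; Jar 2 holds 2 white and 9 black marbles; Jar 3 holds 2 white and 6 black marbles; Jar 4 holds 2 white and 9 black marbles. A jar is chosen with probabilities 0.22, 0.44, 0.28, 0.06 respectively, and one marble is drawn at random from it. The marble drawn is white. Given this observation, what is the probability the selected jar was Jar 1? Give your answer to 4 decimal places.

Tabulate prior·likelihood by source: [1] prior 0.22, lik 0.1818, product 0.04000; [2] prior 0.44, lik 0.1818, product 0.08000; [3] prior 0.28, lik 0.25, product 0.07000; [4] prior 0.06, lik 0.1818, product 0.01091.
Normalizing constant = 0.20091; the posterior for Jar 1 is its product over the sum, 0.04000/0.20091 = 0.1991.

Posterior probability ≈ 0.1991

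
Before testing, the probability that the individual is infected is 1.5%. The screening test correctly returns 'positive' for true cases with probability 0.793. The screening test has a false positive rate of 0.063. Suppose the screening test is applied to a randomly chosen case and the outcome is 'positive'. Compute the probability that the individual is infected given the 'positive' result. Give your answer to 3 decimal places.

P(H | E) ≈ 0.161

Let H be the event that the individual is infected. P(H) = 0.015, so P(¬H) = 0.985. With E the 'positive' result, P(E|H) = 0.793 and P(E|¬H) = 0.063.
P(E) = 0.793·0.015 + 0.063·0.985 = 0.011895 + 0.062055 = 0.073950.
By Bayes' theorem, P(H|E) = 0.011895 / 0.073950 = 0.161.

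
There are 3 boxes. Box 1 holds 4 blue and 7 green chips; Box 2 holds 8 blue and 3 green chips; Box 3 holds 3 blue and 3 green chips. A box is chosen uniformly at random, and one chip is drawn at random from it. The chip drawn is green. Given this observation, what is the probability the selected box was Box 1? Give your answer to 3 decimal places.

Posterior probability ≈ 0.452

P(green|Box 1) = 0.6364; P(green|Box 2) = 0.2727; P(green|Box 3) = 0.5.
Prior × likelihood for each source: 0.333333·0.6364=0.2121, 0.333333·0.2727=0.09091, 0.333333·0.5=0.1667. Summing gives P(green) = 0.46970.
P(Box 1 | green) = 0.2121 / 0.46970 = 0.452.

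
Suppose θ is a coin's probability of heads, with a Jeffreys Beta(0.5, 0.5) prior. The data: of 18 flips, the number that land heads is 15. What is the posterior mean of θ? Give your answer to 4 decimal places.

Posterior mean ≈ 0.8158

Observing 15 successes and 3 failures updates Beta(0.5, 0.5) by adding the success and failure counts to the two shape parameters: α = 0.5+15 = 15.5, β = 0.5+3 = 3.5.
Posterior mean = α/(α+β) = 15.5/19 = 0.8158.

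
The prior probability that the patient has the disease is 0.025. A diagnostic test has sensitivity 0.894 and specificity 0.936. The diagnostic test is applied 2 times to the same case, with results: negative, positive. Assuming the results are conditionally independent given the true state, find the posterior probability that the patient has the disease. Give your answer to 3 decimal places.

With H the event that the patient has the disease, the joint likelihood of the observed sequence is P(data|H) = 0.106·0.894 = 0.094764 and P(data|¬H) = 0.936·0.064 = 0.059904.
Bayes: P(H|data) = 0.025·0.094764 / (0.025·0.094764 + 0.975·0.059904) = 0.0023691/0.060776 = 0.0390.

Posterior P(H) ≈ 0.039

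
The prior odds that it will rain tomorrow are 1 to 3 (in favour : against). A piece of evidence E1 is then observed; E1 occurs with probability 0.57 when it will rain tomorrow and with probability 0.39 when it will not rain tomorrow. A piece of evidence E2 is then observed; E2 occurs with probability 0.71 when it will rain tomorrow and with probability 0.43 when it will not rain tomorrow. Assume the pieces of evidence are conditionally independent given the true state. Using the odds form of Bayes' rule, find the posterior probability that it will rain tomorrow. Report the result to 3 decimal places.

Posterior probability ≈ 0.446

Prior odds = 1/3 = 0.33333. In log-odds, ln(0.33333) = -1.0986.
Add log likelihood ratios: ln(1.4615) + ln(1.6512) = 0.88097.
Posterior log-odds = -0.21764, so posterior odds = exp(-0.21764) = 0.80441. Converting, P(H|E) = 0.80441/1.8044 = 0.446.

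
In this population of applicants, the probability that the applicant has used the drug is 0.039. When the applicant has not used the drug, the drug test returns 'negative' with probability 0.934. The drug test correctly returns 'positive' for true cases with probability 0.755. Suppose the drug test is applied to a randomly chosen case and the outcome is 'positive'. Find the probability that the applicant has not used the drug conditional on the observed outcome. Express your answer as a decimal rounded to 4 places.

Let H be the event that the applicant has used the drug. P(H) = 0.039, so P(¬H) = 0.961. With E the 'positive' result, P(E|H) = 0.755 and P(E|¬H) = 0.066.
P(E) = 0.755·0.039 + 0.066·0.961 = 0.029445 + 0.063426 = 0.092871.
By Bayes' theorem, P(H|E) = 0.029445 / 0.092871 = 0.3171. Hence P(¬H|E) = 1 − 0.3171 = 0.6829.

P(¬H | E) ≈ 0.6829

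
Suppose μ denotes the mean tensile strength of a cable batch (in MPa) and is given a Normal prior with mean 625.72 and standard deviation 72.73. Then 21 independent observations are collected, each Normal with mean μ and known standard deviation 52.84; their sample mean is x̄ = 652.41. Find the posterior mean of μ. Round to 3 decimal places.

Prior precision 1/τ₀² = 1/72.73² = 0.00018905; data precision n/σ² = 21/52.84² = 0.00752131.
Posterior precision = 0.00018905 + 0.00752131 = 0.00771036.
Posterior mean = (0.00018905·625.72 + 0.00752131·652.41) / 0.00771036 = 651.756.

Posterior mean ≈ 651.756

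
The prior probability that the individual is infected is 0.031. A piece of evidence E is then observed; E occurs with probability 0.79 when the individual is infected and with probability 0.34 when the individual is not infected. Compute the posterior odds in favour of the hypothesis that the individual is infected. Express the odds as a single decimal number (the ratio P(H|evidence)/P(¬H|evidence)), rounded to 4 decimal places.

Prior odds = 0.031/(1−0.031) = 0.031992.
Likelihood ratio for E = 0.79/0.34 = 2.3235.
Posterior odds = prior odds × LR = 0.074334.

Posterior odds ≈ 0.0743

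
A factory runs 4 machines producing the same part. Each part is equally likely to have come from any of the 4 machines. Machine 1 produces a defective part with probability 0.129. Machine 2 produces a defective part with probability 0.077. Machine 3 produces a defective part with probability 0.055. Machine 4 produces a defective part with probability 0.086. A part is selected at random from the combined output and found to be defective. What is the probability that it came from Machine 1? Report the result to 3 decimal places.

Posterior probability ≈ 0.372

P(defective|M1) = 0.129; P(defective|M2) = 0.077; P(defective|M3) = 0.055; P(defective|M4) = 0.086.
Prior × likelihood for each source: 0.25·0.129=0.03225, 0.25·0.077=0.01925, 0.25·0.055=0.01375, 0.25·0.086=0.02150. Summing gives P(defective) = 0.086750.
P(Machine 1 | defective) = 0.03225 / 0.086750 = 0.372.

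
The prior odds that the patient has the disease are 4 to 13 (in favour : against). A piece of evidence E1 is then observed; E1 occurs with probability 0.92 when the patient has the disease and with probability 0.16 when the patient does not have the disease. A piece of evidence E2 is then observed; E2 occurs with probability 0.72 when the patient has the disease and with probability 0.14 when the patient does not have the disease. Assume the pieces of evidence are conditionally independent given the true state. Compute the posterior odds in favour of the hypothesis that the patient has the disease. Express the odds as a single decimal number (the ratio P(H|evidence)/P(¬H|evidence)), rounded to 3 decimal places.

Posterior odds ≈ 9.099

Prior odds = 4/13 = 0.30769. In log-odds, ln(0.30769) = -1.1787.
Add log likelihood ratios: ln(5.7500) + ln(5.1429) = 3.3868.
Posterior log-odds = 2.2082, so posterior odds = exp(2.2082) = 9.0989.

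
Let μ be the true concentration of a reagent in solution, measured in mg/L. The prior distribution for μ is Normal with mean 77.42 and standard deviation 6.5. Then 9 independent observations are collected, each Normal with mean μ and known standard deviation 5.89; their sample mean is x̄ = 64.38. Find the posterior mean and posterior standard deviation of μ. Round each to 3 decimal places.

Prior precision 1/τ₀² = 1/6.5² = 0.0236686; data precision n/σ² = 9/5.89² = 0.259425.
Posterior precision = 0.0236686 + 0.259425 = 0.283094, giving posterior SD = 1/√0.283094 = 1.879.
Posterior mean = (0.0236686·77.42 + 0.259425·64.38) / 0.283094 = 65.470.

Posterior mean ≈ 65.470; posterior SD ≈ 1.879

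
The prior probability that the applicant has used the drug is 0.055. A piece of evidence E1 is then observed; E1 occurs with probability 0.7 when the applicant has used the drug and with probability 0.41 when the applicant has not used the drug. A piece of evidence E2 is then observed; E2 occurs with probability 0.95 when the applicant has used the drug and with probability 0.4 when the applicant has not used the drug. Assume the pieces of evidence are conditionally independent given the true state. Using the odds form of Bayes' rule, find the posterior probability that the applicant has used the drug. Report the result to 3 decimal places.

Posterior probability ≈ 0.191

Prior odds = 0.055/(1−0.055) = 0.058201.
Likelihood ratio for E1 = 0.7/0.41 = 1.7073.
Likelihood ratio for E2 = 0.95/0.4 = 2.3750.
Posterior odds = prior odds × LR₁ × LR₂ = 0.23600.
Posterior probability = odds/(1+odds) = 0.23600/1.2360 = 0.191.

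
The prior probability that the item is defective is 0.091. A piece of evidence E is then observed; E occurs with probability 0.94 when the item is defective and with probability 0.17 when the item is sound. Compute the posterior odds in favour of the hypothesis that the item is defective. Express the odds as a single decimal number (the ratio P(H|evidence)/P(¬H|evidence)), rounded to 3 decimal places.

Prior odds = 0.091/(1−0.091) = 0.10011.
Likelihood ratio for E = 0.94/0.17 = 5.5294.
Posterior odds = prior odds × LR = 0.55355.

Posterior odds ≈ 0.554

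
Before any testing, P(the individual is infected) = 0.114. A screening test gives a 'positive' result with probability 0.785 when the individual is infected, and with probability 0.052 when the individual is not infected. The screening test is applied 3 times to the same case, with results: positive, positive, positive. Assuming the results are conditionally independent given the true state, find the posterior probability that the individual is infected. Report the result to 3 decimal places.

With H the event that the individual is infected, the joint likelihood of the observed sequence is P(data|H) = 0.785·0.785·0.785 = 0.48374 and P(data|¬H) = 0.052·0.052·0.052 = 0.00014061.
Bayes: P(H|data) = 0.114·0.48374 / (0.114·0.48374 + 0.886·0.00014061) = 0.055146/0.055271 = 0.9977.

Posterior P(H) ≈ 0.998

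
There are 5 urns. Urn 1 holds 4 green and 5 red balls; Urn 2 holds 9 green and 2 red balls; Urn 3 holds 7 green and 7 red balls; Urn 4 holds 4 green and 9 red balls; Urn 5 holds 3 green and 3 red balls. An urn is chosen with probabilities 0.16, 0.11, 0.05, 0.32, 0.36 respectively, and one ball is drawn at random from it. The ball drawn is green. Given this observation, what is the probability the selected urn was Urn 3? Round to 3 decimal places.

P(green|Urn 1) = 0.4444; P(green|Urn 2) = 0.8182; P(green|Urn 3) = 0.5; P(green|Urn 4) = 0.3077; P(green|Urn 5) = 0.5.
Prior × likelihood for each source: 0.16·0.4444=0.07111, 0.11·0.8182=0.09000, 0.05·0.5=0.02500, 0.32·0.3077=0.09846, 0.36·0.5=0.1800. Summing gives P(green) = 0.46457.
P(Urn 3 | green) = 0.02500 / 0.46457 = 0.054.

Posterior probability ≈ 0.054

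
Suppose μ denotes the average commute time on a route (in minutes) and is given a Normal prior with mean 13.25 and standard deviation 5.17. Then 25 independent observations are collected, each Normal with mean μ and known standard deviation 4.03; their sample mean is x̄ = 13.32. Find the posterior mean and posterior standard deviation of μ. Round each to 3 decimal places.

Prior precision 1/τ₀² = 1/5.17² = 0.0374127; data precision n/σ² = 25/4.03² = 1.53932.
Posterior precision = 0.0374127 + 1.53932 = 1.57674, giving posterior SD = 1/√1.57674 = 0.796.
Posterior mean = (0.0374127·13.25 + 1.53932·13.32) / 1.57674 = 13.318.

Posterior mean ≈ 13.318; posterior SD ≈ 0.796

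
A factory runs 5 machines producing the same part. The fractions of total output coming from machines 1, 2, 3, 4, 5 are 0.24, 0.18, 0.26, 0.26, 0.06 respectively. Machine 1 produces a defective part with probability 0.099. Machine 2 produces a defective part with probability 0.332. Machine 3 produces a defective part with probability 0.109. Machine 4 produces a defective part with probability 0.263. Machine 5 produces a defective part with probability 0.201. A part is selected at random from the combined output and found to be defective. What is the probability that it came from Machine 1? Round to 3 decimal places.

P(defective|M1) = 0.099; P(defective|M2) = 0.332; P(defective|M3) = 0.109; P(defective|M4) = 0.263; P(defective|M5) = 0.201.
Prior × likelihood for each source: 0.24·0.099=0.02376, 0.18·0.332=0.05976, 0.26·0.109=0.02834, 0.26·0.263=0.06838, 0.06·0.201=0.01206. Summing gives P(defective) = 0.19230.
P(Machine 1 | defective) = 0.02376 / 0.19230 = 0.124.

Posterior probability ≈ 0.124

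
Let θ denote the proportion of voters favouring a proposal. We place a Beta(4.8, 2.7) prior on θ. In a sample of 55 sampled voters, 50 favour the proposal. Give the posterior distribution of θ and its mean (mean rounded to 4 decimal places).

Observing 50 successes and 5 failures updates Beta(4.8, 2.7) by adding the success and failure counts to the two shape parameters: α = 4.8+50 = 54.8, β = 2.7+5 = 7.7.
E[θ | data] = 54.8/(54.8+7.7) = 0.8768.

Posterior: Beta(54.8, 7.7); mean ≈ 0.8768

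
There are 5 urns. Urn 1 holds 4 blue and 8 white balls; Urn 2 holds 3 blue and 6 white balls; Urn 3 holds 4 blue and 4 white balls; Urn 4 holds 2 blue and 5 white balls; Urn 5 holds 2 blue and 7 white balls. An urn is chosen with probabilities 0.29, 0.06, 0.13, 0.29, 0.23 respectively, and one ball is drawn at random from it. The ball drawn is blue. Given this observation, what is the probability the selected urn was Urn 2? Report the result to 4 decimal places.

Posterior probability ≈ 0.0634

P(blue|Urn 1) = 0.3333; P(blue|Urn 2) = 0.3333; P(blue|Urn 3) = 0.5; P(blue|Urn 4) = 0.2857; P(blue|Urn 5) = 0.2222.
Prior × likelihood for each source: 0.29·0.3333=0.09667, 0.06·0.3333=0.02000, 0.13·0.5=0.06500, 0.29·0.2857=0.08286, 0.23·0.2222=0.05111. Summing gives P(blue) = 0.31563.
P(Urn 2 | blue) = 0.02000 / 0.31563 = 0.0634.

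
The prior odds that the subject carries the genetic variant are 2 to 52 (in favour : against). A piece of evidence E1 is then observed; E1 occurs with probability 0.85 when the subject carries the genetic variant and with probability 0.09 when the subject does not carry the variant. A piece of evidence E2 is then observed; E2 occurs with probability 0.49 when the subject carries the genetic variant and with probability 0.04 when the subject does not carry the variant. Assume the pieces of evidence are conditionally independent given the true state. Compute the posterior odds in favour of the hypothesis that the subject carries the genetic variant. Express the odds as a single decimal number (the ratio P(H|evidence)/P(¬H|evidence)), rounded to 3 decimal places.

Posterior odds ≈ 4.450

Prior odds = 2/52 = 0.038462. In log-odds, ln(0.038462) = -3.2581.
Add log likelihood ratios: ln(9.4444) + ln(12.250) = 4.7510.
Posterior log-odds = 1.4929, so posterior odds = exp(1.4929) = 4.4498.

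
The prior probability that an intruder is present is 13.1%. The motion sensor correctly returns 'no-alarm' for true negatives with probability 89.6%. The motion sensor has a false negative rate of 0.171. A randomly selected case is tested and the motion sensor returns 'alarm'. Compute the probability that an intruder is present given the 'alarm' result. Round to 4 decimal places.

Write H for 'an intruder is present'. Prior odds H:¬H = 0.131/0.869 = 0.15075. For the 'alarm' outcome, the likelihood ratio is 0.829/0.104 = 7.9712.
Posterior odds = 0.15075 × 7.9712 = 1.2016, so P(H|E) = 1.2016/(1+1.2016) = 0.5458.

P(H | E) ≈ 0.5458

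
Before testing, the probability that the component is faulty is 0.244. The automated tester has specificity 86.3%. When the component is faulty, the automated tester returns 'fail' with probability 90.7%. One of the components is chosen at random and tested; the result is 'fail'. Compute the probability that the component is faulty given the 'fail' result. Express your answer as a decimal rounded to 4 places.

Let H be the event that the component is faulty. P(H) = 0.244, so P(¬H) = 0.756. With E the 'fail' result, P(E|H) = 0.907 and P(E|¬H) = 0.137.
P(E) = 0.907·0.244 + 0.137·0.756 = 0.22131 + 0.10357 = 0.32488.
By Bayes' theorem, P(H|E) = 0.22131 / 0.32488 = 0.6812.

P(H | E) ≈ 0.6812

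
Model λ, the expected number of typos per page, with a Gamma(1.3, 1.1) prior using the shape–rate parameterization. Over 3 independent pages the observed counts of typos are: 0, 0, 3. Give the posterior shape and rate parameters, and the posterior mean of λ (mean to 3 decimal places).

The Poisson likelihood adds the total count to the shape and the number of exposure periods to the rate. Here ∑xᵢ = 3 and n = 3, so shape 1.3→4.3 and rate 1.1→4.1.
Posterior mean = shape/rate = 4.3/4.1 = 1.049.

Posterior: Gamma(shape=4.3, rate=4.1); mean ≈ 1.049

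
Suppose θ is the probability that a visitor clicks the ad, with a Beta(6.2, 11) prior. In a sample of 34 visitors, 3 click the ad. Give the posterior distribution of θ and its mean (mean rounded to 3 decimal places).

The binomial likelihood is conjugate to the Beta prior: with 3 successes and 31 failures, the posterior is Beta(6.2+3, 11+31) = Beta(9.2, 42).
Posterior mean = α/(α+β) = 9.2/51.2 = 0.180.

Posterior: Beta(9.2, 42); mean ≈ 0.180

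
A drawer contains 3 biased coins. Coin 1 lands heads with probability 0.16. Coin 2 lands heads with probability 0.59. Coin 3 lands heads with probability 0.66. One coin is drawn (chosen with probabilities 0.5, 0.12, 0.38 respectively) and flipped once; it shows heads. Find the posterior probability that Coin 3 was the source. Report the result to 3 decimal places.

Posterior probability ≈ 0.625

Tabulate prior·likelihood by source: [1] prior 0.5, lik 0.16, product 0.08000; [2] prior 0.12, lik 0.59, product 0.07080; [3] prior 0.38, lik 0.66, product 0.2508.
Normalizing constant = 0.40160; the posterior for Coin 3 is its product over the sum, 0.2508/0.40160 = 0.625.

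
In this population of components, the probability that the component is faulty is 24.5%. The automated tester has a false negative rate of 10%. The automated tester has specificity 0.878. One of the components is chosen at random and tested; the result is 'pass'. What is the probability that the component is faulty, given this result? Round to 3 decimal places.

P(H | E) ≈ 0.036

Let H be the event that the component is faulty. P(H) = 0.245, so P(¬H) = 0.755. With E the 'pass' result, P(E|H) = 0.1 and P(E|¬H) = 0.878.
P(E) = 0.1·0.245 + 0.878·0.755 = 0.024500 + 0.66289 = 0.68739.
By Bayes' theorem, P(H|E) = 0.024500 / 0.68739 = 0.036.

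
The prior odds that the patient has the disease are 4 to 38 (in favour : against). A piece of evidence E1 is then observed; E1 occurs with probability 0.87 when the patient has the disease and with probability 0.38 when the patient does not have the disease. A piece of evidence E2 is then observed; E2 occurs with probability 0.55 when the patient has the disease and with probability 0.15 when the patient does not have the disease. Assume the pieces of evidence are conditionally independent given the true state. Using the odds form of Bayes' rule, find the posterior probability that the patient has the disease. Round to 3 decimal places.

Posterior probability ≈ 0.469

Prior odds = 4/38 = 0.10526. In log-odds, ln(0.10526) = -2.2513.
Add log likelihood ratios: ln(2.2895) + ln(3.6667) = 2.1276.
Posterior log-odds = -0.12369, so posterior odds = exp(-0.12369) = 0.88366. Converting, P(H|E) = 0.88366/1.8837 = 0.469.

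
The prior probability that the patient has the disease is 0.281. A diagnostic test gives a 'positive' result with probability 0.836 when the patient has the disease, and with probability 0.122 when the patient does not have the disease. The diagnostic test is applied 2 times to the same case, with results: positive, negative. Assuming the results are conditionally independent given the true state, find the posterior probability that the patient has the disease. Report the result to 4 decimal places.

Posterior P(H) ≈ 0.3334

Let H be the event that the patient has the disease; start with P(H) = 0.281. P('positive'|H) = 0.836, P('positive'|¬H) = 0.122.
Update on result 1 ('positive'): P(H) ← 0.836·0.2810 / (0.836·0.2810 + 0.122·0.7190) = 0.23492/0.32263 = 0.7281.
Update on result 2 ('negative'): P(H) ← 0.164·0.7281 / (0.164·0.7281 + 0.878·0.2719) = 0.11941/0.35812 = 0.3334.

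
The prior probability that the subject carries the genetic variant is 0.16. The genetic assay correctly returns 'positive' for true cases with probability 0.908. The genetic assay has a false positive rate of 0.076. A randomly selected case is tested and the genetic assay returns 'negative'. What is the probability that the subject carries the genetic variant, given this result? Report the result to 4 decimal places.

P(H | E) ≈ 0.0186

Let H be the event that the subject carries the genetic variant. P(H) = 0.16, so P(¬H) = 0.84. With E the 'negative' result, P(E|H) = 0.092 and P(E|¬H) = 0.924.
P(E) = 0.092·0.16 + 0.924·0.84 = 0.014720 + 0.77616 = 0.79088.
By Bayes' theorem, P(H|E) = 0.014720 / 0.79088 = 0.0186.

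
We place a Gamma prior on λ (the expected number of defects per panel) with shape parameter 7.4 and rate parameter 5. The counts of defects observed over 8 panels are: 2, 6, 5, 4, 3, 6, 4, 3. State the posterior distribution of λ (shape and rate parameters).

Posterior: Gamma(shape=40.4, rate=13)

The Poisson likelihood adds the total count to the shape and the number of exposure periods to the rate. Here ∑xᵢ = 33 and n = 8, so shape 7.4→40.4 and rate 5→13.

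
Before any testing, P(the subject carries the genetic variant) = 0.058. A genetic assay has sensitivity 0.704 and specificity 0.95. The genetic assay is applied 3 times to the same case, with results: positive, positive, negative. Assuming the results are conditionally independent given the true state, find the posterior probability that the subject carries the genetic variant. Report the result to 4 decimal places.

Posterior P(H) ≈ 0.7918

With H the event that the subject carries the genetic variant, the joint likelihood of the observed sequence is P(data|H) = 0.704·0.704·0.296 = 0.14670 and P(data|¬H) = 0.05·0.05·0.95 = 0.0023750.
Bayes: P(H|data) = 0.058·0.14670 / (0.058·0.14670 + 0.942·0.0023750) = 0.0085087/0.010746 = 0.7918.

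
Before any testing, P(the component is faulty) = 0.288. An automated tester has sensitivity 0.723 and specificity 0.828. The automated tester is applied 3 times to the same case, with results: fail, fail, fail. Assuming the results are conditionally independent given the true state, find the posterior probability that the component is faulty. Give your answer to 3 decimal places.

With H the event that the component is faulty, the joint likelihood of the observed sequence is P(data|H) = 0.723·0.723·0.723 = 0.37793 and P(data|¬H) = 0.172·0.172·0.172 = 0.0050884.
Bayes: P(H|data) = 0.288·0.37793 / (0.288·0.37793 + 0.712·0.0050884) = 0.10884/0.11247 = 0.9678.

Posterior P(H) ≈ 0.968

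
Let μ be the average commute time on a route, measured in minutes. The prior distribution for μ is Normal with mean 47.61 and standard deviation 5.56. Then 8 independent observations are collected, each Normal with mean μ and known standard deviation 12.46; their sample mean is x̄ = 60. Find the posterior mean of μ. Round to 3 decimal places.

Posterior mean ≈ 55.222

Prior precision 1/τ₀² = 1/5.56² = 0.0323482; data precision n/σ² = 8/12.46² = 0.0515293.
Posterior precision = 0.0323482 + 0.0515293 = 0.0838775.
Posterior mean = (0.0323482·47.61 + 0.0515293·60) / 0.0838775 = 55.222.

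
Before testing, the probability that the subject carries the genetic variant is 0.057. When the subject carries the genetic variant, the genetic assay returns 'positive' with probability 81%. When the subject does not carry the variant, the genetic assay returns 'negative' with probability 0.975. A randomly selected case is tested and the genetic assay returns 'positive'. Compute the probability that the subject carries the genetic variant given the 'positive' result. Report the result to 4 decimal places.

P(H | E) ≈ 0.6620

Let H be the event that the subject carries the genetic variant. P(H) = 0.057, so P(¬H) = 0.943. With E the 'positive' result, P(E|H) = 0.81 and P(E|¬H) = 0.025.
P(E) = 0.81·0.057 + 0.025·0.943 = 0.046170 + 0.023575 = 0.069745.
By Bayes' theorem, P(H|E) = 0.046170 / 0.069745 = 0.6620.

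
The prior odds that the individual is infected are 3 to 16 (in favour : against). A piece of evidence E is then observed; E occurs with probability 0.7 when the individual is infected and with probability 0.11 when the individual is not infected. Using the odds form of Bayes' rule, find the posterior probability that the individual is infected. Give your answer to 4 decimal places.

Posterior probability ≈ 0.5440

Prior odds = 3/16 = 0.18750.
Likelihood ratio for E = 0.7/0.11 = 6.3636.
Posterior odds = prior odds × LR = 1.1932.
Posterior probability = odds/(1+odds) = 1.1932/2.1932 = 0.5440.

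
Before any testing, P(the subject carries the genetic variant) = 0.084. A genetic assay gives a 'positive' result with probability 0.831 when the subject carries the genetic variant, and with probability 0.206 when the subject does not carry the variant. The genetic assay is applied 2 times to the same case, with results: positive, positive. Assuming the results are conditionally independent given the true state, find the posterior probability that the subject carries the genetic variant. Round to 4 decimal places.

Posterior P(H) ≈ 0.5988

Let H be the event that the subject carries the genetic variant; start with P(H) = 0.084. P('positive'|H) = 0.831, P('positive'|¬H) = 0.206.
Update on result 1 ('positive'): P(H) ← 0.831·0.0840 / (0.831·0.0840 + 0.206·0.9160) = 0.069804/0.25850 = 0.2700.
Update on result 2 ('positive'): P(H) ← 0.831·0.2700 / (0.831·0.2700 + 0.206·0.7300) = 0.22440/0.37477 = 0.5988.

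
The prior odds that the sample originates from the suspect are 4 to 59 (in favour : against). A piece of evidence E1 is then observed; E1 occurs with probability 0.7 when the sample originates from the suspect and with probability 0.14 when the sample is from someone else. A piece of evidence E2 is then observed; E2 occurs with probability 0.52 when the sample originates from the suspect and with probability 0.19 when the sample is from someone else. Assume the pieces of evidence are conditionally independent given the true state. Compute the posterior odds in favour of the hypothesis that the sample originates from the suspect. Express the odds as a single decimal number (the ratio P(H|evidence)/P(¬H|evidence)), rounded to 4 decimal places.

Posterior odds ≈ 0.9277

Prior odds = 4/59 = 0.067797. In log-odds, ln(0.067797) = -2.6912.
Add log likelihood ratios: ln(5.0000) + ln(2.7368) = 2.6162.
Posterior log-odds = -0.075000, so posterior odds = exp(-0.075000) = 0.92774.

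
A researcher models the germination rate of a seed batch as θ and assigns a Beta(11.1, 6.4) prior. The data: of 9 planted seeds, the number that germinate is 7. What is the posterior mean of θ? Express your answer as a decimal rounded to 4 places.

The binomial likelihood is conjugate to the Beta prior: with 7 successes and 2 failures, the posterior is Beta(11.1+7, 6.4+2) = Beta(18.1, 8.4).
E[θ | data] = 18.1/(18.1+8.4) = 0.6830.

Posterior mean ≈ 0.6830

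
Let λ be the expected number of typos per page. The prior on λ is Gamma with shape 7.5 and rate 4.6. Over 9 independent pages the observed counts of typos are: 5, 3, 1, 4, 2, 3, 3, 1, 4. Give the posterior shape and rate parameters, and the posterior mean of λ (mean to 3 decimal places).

Posterior: Gamma(shape=33.5, rate=13.6); mean ≈ 2.463

Total count ∑xᵢ = 26 over n = 9 pages.
Gamma is conjugate to the Poisson likelihood: posterior is Gamma(shape = 7.5+26 = 33.5, rate = 4.6+9 = 13.6).
E[λ | data] = 33.5/13.6 = 2.463.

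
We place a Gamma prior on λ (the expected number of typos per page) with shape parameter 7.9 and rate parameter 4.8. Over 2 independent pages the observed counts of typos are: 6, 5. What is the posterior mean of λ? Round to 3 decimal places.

Posterior mean ≈ 2.779

The Poisson likelihood adds the total count to the shape and the number of exposure periods to the rate. Here ∑xᵢ = 11 and n = 2, so shape 7.9→18.9 and rate 4.8→6.8.
E[λ | data] = 18.9/6.8 = 2.779.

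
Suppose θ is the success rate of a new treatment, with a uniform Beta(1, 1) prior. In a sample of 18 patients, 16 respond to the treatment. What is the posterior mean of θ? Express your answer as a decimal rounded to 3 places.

Observing 16 successes and 2 failures updates Beta(1, 1) by adding the success and failure counts to the two shape parameters: α = 1+16 = 17, β = 1+2 = 3.
Posterior mean = α/(α+β) = 17/20 = 0.850.

Posterior mean ≈ 0.850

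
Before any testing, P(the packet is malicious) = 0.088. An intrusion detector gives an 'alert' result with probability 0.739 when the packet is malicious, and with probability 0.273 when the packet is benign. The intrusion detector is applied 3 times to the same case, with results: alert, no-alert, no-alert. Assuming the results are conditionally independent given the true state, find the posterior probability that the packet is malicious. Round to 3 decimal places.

With H the event that the packet is malicious, the joint likelihood of the observed sequence is P(data|H) = 0.739·0.261·0.261 = 0.050341 and P(data|¬H) = 0.273·0.727·0.727 = 0.14429.
Bayes: P(H|data) = 0.088·0.050341 / (0.088·0.050341 + 0.912·0.14429) = 0.0044300/0.13602 = 0.0326.

Posterior P(H) ≈ 0.033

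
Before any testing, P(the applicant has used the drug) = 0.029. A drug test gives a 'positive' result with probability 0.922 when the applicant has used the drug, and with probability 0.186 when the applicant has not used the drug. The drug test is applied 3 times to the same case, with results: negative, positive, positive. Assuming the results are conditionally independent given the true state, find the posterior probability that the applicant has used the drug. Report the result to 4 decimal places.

Posterior P(H) ≈ 0.0657

Let H be the event that the applicant has used the drug; start with P(H) = 0.029. P('positive'|H) = 0.922, P('positive'|¬H) = 0.186.
Update on result 1 ('negative'): P(H) ← 0.078·0.0290 / (0.078·0.0290 + 0.814·0.9710) = 0.0022620/0.79266 = 0.0029.
Update on result 2 ('positive'): P(H) ← 0.922·0.0029 / (0.922·0.0029 + 0.186·0.9971) = 0.0026311/0.18810 = 0.0140.
Update on result 3 ('positive'): P(H) ← 0.922·0.0140 / (0.922·0.0140 + 0.186·0.9860) = 0.012897/0.19630 = 0.0657.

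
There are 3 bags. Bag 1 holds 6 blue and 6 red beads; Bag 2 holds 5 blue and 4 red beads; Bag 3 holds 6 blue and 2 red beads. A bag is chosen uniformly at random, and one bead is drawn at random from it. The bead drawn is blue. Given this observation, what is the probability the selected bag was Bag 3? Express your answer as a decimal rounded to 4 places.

Posterior probability ≈ 0.4154

Tabulate prior·likelihood by source: [1] prior 0.333333, lik 0.5, product 0.1667; [2] prior 0.333333, lik 0.5556, product 0.1852; [3] prior 0.333333, lik 0.75, product 0.2500.
Normalizing constant = 0.60185; the posterior for Bag 3 is its product over the sum, 0.2500/0.60185 = 0.4154.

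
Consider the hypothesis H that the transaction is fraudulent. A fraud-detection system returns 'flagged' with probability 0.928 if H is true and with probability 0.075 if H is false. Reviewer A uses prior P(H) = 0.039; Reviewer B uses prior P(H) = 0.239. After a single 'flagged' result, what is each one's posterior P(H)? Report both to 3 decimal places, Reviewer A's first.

Reviewer A: 0.334; Reviewer B: 0.795

The likelihood ratio for a 'flagged' result is 0.928/0.075 = 12.373.
Reviewer A: prior odds 0.039/0.961 = 0.040583; posterior odds 0.50214; posterior probability 0.334.
Reviewer B: prior odds 0.239/0.761 = 0.31406; posterior odds 3.8860; posterior probability 0.795.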